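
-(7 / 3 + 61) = -190 / 3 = -63.33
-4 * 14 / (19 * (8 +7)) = -56 / 285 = -0.20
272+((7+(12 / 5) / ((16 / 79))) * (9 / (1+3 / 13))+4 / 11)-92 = 1120079 / 3520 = 318.20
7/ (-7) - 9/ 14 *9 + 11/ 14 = -6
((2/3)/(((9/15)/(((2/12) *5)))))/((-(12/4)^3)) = -25/729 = -0.03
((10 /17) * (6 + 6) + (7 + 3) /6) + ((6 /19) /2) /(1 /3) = 8914 /969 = 9.20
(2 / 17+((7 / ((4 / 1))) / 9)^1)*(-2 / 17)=-191 / 5202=-0.04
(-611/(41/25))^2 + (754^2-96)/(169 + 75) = 14471741630/102541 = 141131.27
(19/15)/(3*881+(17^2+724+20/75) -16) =19/54604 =0.00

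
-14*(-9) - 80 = 46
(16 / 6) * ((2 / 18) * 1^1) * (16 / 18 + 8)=640 / 243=2.63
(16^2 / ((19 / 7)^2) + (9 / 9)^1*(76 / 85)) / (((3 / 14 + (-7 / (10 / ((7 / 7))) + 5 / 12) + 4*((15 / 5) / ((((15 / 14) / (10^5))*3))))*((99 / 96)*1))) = 979933696 / 10585095642297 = 0.00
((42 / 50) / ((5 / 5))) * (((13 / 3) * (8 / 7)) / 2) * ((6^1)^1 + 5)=572 / 25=22.88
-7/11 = -0.64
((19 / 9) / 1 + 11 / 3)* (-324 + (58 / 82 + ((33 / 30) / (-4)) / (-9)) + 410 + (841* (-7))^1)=-1112954297 / 33210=-33512.63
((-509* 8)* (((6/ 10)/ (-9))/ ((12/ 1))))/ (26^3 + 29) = 1018/ 792225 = 0.00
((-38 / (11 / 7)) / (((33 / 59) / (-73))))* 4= 4582648 / 363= 12624.37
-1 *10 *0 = 0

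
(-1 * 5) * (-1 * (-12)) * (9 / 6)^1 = -90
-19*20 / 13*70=-26600 / 13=-2046.15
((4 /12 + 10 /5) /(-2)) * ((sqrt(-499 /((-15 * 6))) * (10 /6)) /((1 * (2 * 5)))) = -7 * sqrt(4990) /1080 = -0.46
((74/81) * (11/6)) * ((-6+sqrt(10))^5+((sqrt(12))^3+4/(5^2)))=-329424172/6075+3256 * sqrt(3)/81+4143260 * sqrt(10)/243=-238.31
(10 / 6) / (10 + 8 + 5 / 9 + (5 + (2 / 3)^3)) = 0.07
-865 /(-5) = 173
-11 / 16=-0.69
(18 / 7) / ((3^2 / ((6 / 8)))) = 3 / 14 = 0.21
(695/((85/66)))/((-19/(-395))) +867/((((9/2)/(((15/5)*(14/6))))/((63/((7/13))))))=169012.98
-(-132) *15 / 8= 495 / 2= 247.50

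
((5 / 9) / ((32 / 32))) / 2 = 5 / 18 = 0.28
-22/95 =-0.23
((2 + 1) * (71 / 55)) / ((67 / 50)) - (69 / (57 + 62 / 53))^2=1.48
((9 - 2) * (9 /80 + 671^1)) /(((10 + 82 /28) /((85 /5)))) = 44722937 /7240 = 6177.20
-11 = -11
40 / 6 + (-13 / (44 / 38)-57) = -4063 / 66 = -61.56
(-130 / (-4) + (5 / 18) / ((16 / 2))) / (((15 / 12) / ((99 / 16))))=10307 / 64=161.05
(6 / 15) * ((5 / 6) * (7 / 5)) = 7 / 15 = 0.47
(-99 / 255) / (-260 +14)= 11 / 6970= 0.00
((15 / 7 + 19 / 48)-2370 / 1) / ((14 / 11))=-8750137 / 4704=-1860.15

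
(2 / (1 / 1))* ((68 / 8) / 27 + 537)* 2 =58030 / 27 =2149.26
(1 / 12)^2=1 / 144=0.01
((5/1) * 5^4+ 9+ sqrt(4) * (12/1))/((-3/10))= -31580/3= -10526.67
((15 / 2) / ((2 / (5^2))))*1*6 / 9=125 / 2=62.50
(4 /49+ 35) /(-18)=-191 /98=-1.95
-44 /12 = -3.67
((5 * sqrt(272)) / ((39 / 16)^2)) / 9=5120 * sqrt(17) / 13689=1.54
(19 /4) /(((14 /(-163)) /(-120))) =6636.43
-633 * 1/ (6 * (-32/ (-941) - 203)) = 198551/ 381982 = 0.52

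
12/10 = 6/5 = 1.20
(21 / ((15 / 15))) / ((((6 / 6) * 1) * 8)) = 21 / 8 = 2.62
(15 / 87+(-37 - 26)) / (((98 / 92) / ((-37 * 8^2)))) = 198466816 / 1421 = 139667.01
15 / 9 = 5 / 3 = 1.67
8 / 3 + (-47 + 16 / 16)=-130 / 3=-43.33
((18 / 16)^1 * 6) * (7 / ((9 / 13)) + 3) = 177 / 2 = 88.50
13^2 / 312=13 / 24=0.54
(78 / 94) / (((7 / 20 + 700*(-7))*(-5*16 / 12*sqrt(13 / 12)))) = 18*sqrt(39) / 4605671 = 0.00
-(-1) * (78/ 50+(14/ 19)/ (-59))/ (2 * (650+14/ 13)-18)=563797/ 467849350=0.00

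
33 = 33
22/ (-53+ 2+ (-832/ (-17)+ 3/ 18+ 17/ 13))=-29172/ 775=-37.64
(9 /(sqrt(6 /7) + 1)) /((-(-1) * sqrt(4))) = 63 /2-9 * sqrt(42) /2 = 2.34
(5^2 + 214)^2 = 57121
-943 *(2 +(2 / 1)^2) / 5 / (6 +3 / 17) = -32062 / 175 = -183.21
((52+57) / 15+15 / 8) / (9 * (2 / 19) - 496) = -20843 / 1128720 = -0.02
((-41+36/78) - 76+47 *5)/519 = 1540/6747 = 0.23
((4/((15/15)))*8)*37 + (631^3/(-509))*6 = -1506834890/509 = -2960382.89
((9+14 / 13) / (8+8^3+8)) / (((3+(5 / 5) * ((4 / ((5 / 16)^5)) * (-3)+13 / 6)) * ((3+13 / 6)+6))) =-1228125 / 2889652479428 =-0.00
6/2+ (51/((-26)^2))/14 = 28443/9464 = 3.01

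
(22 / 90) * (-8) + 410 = 18362 / 45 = 408.04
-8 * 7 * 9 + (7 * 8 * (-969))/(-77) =2208/11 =200.73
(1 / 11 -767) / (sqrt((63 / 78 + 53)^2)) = -14.25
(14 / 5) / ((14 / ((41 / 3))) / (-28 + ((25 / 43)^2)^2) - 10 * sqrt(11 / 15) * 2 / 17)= 63079228941331898001 / 621628466737163250895 - 134676854402146247226 * sqrt(165) / 621628466737163250895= -2.68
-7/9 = -0.78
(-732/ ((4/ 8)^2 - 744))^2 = 0.97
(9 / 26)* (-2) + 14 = 173 / 13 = 13.31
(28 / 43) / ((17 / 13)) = 364 / 731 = 0.50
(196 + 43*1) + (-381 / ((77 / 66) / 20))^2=2090330111 / 49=42659798.18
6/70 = 3/35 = 0.09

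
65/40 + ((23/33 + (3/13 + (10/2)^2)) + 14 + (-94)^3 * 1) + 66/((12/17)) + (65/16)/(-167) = -951933690743/1146288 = -830448.97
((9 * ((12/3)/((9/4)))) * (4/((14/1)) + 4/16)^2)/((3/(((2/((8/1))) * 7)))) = 75/28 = 2.68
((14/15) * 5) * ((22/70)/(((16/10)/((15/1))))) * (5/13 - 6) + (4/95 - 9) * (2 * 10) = -253293/988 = -256.37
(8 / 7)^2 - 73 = -3513 / 49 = -71.69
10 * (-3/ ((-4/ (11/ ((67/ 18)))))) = 1485/ 67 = 22.16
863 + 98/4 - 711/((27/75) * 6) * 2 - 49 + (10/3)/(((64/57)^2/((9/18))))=2230133/12288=181.49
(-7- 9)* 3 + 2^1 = -46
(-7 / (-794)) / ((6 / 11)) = 77 / 4764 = 0.02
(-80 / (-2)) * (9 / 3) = 120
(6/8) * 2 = 3/2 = 1.50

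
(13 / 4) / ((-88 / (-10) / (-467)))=-30355 / 176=-172.47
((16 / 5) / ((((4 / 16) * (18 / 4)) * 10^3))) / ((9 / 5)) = 16 / 10125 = 0.00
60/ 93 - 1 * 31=-941/ 31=-30.35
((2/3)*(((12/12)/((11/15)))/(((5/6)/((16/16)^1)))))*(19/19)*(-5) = -60/11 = -5.45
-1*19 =-19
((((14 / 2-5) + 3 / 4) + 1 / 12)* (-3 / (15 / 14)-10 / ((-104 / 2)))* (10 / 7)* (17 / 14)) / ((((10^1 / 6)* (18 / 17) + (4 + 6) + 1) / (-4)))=555169 / 138229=4.02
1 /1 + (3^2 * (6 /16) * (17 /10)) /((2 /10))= 475 /16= 29.69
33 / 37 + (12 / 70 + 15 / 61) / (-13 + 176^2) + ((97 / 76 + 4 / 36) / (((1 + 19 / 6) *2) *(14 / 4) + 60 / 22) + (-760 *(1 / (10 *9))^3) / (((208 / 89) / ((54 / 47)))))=4023319054564338649 / 4303502345456987400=0.93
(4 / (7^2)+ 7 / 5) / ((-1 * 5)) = -363 / 1225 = -0.30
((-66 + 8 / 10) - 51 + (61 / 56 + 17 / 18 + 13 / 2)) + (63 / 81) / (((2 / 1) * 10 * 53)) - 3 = -110.67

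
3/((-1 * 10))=-3/10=-0.30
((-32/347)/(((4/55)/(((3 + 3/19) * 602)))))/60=-264880/6593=-40.18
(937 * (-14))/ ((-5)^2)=-524.72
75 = 75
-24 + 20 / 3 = -17.33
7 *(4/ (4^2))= 7/ 4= 1.75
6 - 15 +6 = -3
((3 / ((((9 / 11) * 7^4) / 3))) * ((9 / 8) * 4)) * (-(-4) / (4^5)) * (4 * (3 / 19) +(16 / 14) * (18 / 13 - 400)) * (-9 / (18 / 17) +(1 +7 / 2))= 19467657 / 132842528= 0.15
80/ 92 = 0.87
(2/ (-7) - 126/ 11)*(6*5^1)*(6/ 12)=-13560/ 77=-176.10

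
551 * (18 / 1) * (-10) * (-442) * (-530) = -23233906800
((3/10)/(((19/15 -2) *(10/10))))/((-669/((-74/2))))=-111/4906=-0.02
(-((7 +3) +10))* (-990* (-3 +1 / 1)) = -39600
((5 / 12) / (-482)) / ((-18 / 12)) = 5 / 8676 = 0.00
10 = 10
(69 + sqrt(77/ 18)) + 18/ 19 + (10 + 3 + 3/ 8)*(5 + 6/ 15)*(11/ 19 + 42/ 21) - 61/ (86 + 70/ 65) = sqrt(154)/ 6 + 54955373/ 215080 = 257.58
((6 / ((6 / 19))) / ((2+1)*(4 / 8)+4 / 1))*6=20.73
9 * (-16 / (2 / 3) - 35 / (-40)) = -1665 / 8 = -208.12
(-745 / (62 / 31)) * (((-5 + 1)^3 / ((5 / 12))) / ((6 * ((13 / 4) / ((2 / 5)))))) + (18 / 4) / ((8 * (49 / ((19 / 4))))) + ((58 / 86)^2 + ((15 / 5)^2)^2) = 473074115667 / 376900160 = 1255.17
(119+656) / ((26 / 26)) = 775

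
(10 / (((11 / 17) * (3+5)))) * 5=425 / 44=9.66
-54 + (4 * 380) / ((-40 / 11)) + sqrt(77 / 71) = -472 + sqrt(5467) / 71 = -470.96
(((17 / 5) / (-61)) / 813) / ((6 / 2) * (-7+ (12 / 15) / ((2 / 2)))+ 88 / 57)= 323 / 80357191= 0.00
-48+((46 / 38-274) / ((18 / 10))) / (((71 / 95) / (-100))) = 182068 / 9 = 20229.78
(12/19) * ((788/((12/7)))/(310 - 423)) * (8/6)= -22064/6441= -3.43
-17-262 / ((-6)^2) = -24.28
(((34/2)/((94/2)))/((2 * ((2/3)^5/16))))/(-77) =-4131/14476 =-0.29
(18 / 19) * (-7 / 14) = -9 / 19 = -0.47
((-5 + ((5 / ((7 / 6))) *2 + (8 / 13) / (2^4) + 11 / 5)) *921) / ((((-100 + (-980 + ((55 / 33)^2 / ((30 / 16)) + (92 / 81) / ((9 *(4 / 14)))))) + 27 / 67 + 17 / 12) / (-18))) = 8561971391796 / 95673084325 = 89.49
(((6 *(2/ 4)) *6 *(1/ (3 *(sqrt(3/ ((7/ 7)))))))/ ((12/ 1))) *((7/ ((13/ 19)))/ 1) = 133 *sqrt(3)/ 78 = 2.95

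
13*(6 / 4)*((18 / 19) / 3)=6.16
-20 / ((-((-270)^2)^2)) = 1 / 265720500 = 0.00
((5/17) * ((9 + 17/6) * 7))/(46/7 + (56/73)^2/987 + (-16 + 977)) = 4356803885/173031468322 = 0.03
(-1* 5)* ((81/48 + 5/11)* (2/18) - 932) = 7379555/1584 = 4658.81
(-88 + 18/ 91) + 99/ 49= -54643/ 637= -85.78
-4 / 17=-0.24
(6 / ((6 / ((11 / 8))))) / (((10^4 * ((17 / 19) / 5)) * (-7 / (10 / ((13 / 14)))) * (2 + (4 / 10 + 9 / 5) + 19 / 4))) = -0.00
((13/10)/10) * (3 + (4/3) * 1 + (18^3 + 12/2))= 227851/300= 759.50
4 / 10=2 / 5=0.40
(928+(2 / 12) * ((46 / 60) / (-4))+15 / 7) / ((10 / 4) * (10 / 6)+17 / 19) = 89067421 / 484680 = 183.77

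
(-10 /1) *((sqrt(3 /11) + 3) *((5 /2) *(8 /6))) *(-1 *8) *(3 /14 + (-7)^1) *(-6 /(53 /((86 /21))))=6536000 *sqrt(33) /85701 + 6536000 /2597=2954.86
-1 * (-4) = 4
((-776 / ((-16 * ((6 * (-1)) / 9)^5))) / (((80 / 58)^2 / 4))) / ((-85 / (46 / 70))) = 5.99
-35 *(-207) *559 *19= 76949145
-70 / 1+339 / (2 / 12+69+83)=-61876 / 913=-67.77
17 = 17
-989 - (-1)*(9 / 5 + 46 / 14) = -34437 / 35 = -983.91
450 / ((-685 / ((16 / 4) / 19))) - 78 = -203394 / 2603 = -78.14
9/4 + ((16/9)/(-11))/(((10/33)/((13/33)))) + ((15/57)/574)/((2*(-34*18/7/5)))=71317511/34961520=2.04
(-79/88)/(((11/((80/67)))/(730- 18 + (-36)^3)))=36295760/8107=4477.09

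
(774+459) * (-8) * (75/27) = -27400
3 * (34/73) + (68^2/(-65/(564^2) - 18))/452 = 39152004870/47232066457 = 0.83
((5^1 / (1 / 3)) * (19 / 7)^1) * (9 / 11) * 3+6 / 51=130969 / 1309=100.05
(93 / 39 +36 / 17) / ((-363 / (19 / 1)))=-18905 / 80223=-0.24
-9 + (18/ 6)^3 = 18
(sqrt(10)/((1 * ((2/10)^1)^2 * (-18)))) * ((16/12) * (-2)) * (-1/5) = -20 * sqrt(10)/27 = -2.34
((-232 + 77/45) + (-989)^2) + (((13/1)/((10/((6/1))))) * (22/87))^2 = 185042105974/189225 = 977894.60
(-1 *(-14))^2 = 196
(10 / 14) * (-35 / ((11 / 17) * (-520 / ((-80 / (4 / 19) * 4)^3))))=-37312960000 / 143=-260929790.21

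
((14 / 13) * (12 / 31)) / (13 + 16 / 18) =1512 / 50375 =0.03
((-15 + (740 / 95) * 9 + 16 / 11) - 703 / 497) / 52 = 2864055 / 2700698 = 1.06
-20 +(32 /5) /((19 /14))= -15.28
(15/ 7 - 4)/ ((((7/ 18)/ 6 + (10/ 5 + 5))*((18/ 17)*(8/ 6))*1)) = -1989/ 10682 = -0.19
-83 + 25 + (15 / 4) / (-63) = -58.06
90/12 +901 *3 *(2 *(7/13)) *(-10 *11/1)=-8325045/26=-320194.04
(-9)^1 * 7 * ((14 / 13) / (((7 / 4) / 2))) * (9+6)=-15120 / 13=-1163.08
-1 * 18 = -18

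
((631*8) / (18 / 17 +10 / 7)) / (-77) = -10727 / 407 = -26.36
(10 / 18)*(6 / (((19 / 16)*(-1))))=-160 / 57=-2.81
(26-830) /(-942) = 134 /157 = 0.85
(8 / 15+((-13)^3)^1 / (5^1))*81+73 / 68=-12086023 / 340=-35547.13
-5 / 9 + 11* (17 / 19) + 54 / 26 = 11.36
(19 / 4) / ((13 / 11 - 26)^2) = 0.01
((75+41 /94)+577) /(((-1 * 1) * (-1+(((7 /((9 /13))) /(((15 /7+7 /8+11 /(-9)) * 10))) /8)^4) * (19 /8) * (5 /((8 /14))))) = 31.40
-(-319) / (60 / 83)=26477 / 60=441.28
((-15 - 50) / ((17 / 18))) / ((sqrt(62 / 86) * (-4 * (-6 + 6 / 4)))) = -4.50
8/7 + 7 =57/7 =8.14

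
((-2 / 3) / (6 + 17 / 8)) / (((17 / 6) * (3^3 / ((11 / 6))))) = -176 / 89505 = -0.00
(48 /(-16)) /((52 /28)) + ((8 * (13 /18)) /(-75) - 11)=-111376 /8775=-12.69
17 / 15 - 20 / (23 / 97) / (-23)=38093 / 7935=4.80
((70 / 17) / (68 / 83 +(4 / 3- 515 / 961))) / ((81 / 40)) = 223336400 / 177569199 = 1.26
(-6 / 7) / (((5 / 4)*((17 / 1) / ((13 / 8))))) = -39 / 595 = -0.07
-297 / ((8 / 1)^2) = -297 / 64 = -4.64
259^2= 67081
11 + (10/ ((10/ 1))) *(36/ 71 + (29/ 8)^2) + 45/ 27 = 358717/ 13632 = 26.31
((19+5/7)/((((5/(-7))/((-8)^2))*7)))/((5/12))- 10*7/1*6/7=-116484/175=-665.62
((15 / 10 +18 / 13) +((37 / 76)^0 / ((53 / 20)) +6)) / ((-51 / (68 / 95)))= -25526 / 196365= -0.13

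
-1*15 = -15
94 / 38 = 47 / 19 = 2.47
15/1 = 15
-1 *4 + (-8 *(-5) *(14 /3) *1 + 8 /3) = 185.33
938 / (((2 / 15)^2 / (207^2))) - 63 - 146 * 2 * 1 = 4521640015 / 2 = 2260820007.50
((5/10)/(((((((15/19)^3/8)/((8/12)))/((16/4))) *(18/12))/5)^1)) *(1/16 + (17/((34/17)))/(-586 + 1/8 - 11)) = 33718844/9669375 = 3.49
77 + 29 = 106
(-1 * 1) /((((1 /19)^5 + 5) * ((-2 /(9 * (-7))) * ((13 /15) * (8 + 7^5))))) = -2736741 /6330560288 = -0.00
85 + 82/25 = 2207/25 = 88.28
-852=-852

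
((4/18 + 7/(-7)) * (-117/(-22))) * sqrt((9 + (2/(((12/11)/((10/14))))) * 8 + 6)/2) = -13 * sqrt(22470)/132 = -14.76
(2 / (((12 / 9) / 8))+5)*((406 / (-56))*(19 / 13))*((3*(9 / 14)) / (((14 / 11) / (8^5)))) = -5697533952 / 637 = -8944323.32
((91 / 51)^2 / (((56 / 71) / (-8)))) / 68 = -83993 / 176868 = -0.47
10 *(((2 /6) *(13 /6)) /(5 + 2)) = 65 /63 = 1.03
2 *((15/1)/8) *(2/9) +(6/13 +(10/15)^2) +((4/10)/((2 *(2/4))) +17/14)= 13733/4095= 3.35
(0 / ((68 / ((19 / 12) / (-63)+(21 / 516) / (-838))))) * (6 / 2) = 0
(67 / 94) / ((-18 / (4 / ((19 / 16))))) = -1072 / 8037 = -0.13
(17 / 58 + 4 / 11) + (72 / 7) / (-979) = 23351 / 36134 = 0.65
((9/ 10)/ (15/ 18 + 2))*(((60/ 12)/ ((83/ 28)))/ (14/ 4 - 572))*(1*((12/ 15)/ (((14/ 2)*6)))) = -48/ 2673845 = -0.00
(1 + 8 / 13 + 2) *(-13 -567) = -27260 / 13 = -2096.92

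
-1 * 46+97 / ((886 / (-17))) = -42405 / 886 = -47.86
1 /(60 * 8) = 1 /480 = 0.00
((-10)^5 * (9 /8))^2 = 12656250000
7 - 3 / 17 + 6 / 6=133 / 17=7.82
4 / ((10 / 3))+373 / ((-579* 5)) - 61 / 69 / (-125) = 1794848 / 1664625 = 1.08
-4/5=-0.80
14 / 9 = 1.56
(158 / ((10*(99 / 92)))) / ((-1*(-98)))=3634 / 24255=0.15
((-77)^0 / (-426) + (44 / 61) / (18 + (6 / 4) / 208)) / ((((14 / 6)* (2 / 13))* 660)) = 963911 / 6056123920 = 0.00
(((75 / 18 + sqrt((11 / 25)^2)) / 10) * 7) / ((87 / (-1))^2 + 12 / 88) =53207 / 124890750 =0.00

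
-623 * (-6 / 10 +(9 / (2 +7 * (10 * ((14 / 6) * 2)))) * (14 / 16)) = 14153937 / 39440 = 358.87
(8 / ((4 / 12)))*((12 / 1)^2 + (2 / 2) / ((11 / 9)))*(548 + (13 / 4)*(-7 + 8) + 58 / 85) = 1793625606 / 935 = 1918316.16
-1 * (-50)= 50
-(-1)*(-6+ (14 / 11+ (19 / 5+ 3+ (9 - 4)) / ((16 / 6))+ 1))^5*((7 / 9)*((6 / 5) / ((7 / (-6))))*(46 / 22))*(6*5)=-188165919963183 / 22675980800000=-8.30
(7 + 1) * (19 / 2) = 76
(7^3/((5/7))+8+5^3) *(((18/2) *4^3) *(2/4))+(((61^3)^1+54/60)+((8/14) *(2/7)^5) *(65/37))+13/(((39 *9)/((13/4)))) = 189734913472963/470125404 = 403583.62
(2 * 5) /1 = 10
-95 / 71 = -1.34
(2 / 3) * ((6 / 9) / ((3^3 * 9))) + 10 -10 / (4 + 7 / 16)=1203134 / 155277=7.75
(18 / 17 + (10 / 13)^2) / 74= 2371 / 106301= 0.02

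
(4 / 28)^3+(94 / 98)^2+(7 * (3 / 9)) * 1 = 23455 / 7203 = 3.26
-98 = -98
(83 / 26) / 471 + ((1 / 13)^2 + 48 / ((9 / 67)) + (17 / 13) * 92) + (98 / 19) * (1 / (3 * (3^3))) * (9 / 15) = 65020697503 / 136114290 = 477.69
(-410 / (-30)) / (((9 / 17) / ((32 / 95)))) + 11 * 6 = 191594 / 2565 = 74.70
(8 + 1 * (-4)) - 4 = 0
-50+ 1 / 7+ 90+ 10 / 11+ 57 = 7550 / 77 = 98.05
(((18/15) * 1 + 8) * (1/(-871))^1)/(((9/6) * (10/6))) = -92/21775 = -0.00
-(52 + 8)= -60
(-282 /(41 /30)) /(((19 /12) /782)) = -79388640 /779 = -101910.96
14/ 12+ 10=67/ 6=11.17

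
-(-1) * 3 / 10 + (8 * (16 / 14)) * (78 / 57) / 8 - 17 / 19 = 1289 / 1330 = 0.97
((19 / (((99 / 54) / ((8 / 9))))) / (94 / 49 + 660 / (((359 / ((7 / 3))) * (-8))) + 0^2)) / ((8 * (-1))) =-1336916 / 1604691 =-0.83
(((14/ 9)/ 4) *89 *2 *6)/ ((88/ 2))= 623/ 66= 9.44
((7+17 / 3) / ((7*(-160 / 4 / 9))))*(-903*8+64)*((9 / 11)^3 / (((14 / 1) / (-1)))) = -7437987 / 65219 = -114.05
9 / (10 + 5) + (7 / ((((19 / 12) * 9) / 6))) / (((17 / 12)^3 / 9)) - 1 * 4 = 2767661 / 466735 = 5.93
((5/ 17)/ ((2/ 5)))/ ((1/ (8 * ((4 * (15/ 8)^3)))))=84375/ 544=155.10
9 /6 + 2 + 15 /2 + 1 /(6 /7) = 73 /6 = 12.17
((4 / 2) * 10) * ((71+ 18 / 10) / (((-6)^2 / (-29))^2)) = 76531 / 81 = 944.83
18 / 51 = 6 / 17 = 0.35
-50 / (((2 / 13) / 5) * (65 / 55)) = -1375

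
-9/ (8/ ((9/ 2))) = -81/ 16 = -5.06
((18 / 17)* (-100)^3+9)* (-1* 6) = 107999082 / 17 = 6352887.18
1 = 1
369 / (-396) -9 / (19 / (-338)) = 133069 / 836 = 159.17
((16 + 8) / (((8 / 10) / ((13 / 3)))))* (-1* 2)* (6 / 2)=-780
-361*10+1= -3609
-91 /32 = -2.84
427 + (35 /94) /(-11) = 441483 /1034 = 426.97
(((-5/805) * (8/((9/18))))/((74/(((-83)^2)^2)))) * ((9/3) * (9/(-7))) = 10250997336/41699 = 245833.17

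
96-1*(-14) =110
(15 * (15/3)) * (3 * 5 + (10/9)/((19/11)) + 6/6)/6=35575/171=208.04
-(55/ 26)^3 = -9.47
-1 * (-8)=8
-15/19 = -0.79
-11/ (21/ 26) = -286/ 21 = -13.62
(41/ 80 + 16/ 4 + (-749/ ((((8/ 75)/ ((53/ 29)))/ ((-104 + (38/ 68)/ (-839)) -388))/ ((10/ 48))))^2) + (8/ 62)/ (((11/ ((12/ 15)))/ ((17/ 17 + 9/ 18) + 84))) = 9832793652336978225992295009/ 5682848614727680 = 1730257889829.11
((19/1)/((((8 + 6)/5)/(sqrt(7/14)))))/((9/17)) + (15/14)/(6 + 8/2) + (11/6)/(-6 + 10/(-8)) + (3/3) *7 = 16697/2436 + 1615 *sqrt(2)/252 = 15.92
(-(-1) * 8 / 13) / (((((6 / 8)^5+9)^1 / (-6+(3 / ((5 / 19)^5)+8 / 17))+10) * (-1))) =-1032087953408 / 16777961864755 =-0.06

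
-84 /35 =-12 /5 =-2.40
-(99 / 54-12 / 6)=1 / 6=0.17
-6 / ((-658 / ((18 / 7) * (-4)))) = -216 / 2303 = -0.09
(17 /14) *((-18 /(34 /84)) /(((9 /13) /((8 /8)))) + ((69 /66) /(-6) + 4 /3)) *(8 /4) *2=-47181 /154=-306.37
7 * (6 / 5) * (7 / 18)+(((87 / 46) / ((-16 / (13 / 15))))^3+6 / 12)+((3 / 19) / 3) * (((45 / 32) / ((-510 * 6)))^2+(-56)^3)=-7584896626075546559 / 820948955136000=-9239.18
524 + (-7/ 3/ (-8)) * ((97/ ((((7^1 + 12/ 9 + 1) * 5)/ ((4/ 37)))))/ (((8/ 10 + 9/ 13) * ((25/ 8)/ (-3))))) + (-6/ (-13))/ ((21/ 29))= 44157801/ 84175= 524.60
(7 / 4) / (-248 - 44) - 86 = -100455 / 1168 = -86.01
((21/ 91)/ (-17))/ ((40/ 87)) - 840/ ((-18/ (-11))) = -13614383/ 26520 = -513.36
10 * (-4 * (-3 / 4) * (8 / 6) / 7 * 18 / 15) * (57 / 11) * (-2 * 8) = -43776 / 77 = -568.52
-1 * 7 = -7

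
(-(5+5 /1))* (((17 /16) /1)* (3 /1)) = -255 /8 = -31.88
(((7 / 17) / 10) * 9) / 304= 63 / 51680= 0.00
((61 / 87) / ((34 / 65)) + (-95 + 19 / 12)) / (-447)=544723 / 2644452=0.21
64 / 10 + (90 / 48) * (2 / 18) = 793 / 120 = 6.61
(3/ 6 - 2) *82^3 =-827052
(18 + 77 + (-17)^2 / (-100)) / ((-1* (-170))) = 9211 / 17000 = 0.54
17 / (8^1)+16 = 145 / 8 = 18.12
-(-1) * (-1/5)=-1/5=-0.20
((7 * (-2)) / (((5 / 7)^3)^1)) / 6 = -2401 / 375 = -6.40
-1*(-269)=269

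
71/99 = 0.72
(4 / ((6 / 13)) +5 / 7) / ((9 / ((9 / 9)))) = 197 / 189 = 1.04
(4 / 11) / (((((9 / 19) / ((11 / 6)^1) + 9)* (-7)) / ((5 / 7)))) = -76 / 18963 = -0.00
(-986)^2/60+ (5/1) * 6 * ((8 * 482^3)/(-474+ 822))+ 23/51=190406227764/2465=77243905.79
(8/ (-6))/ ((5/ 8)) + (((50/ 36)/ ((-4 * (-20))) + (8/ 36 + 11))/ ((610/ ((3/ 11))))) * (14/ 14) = -1370971/ 644160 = -2.13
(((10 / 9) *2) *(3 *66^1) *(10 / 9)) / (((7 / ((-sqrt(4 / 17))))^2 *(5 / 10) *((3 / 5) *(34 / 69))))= 15.88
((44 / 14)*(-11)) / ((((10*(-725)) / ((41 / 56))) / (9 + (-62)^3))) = -1182300559 / 1421000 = -832.02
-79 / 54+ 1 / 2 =-26 / 27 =-0.96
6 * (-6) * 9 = -324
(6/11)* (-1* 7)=-42/11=-3.82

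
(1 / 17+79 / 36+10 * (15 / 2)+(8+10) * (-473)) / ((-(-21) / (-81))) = 15489867 / 476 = 32541.74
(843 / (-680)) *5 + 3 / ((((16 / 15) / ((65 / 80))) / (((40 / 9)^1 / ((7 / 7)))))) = 3.96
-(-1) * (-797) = -797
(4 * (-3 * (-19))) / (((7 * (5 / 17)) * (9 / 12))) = 5168 / 35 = 147.66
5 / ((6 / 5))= 4.17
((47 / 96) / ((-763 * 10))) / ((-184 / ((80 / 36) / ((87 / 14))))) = 47 / 376892352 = 0.00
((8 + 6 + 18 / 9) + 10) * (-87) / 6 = -377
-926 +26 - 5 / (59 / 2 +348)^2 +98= -91432014 / 114005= -802.00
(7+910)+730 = 1647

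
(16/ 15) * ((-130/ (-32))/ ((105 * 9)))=13/ 2835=0.00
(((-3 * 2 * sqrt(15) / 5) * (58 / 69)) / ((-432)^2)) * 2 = -29 * sqrt(15) / 2682720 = -0.00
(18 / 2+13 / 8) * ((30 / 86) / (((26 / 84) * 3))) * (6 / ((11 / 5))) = 133875 / 12298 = 10.89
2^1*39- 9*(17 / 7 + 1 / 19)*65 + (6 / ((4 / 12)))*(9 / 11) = -1987890 / 1463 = -1358.78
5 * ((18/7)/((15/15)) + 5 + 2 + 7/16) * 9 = 50445/112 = 450.40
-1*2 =-2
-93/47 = -1.98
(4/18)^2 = 4/81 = 0.05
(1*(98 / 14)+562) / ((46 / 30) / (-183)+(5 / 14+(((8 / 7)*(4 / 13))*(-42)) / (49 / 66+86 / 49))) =-2296022216670 / 22454934637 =-102.25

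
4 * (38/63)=2.41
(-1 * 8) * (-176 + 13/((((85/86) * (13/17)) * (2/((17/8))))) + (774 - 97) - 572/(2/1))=-9331/5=-1866.20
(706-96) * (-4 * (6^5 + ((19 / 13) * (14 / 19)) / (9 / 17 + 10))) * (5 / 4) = -55189719500 / 2327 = -23717111.95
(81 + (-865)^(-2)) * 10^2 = 242424904/29929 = 8100.00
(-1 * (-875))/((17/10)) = 8750/17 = 514.71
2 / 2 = 1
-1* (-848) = 848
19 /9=2.11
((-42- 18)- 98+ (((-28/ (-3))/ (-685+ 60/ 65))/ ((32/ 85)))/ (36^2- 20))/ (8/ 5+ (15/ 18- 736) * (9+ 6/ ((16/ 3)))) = 215148031955/ 10133691759114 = 0.02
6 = 6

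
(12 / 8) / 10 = 3 / 20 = 0.15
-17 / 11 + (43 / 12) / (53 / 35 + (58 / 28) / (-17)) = 112421 / 109362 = 1.03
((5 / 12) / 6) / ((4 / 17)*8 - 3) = -85 / 1368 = -0.06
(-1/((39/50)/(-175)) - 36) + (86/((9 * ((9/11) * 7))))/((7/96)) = 3633122/17199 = 211.24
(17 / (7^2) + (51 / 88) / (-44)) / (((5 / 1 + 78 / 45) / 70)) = 4749375 / 1368752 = 3.47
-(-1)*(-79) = -79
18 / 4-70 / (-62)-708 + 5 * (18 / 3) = -41687 / 62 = -672.37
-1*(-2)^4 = -16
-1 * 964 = -964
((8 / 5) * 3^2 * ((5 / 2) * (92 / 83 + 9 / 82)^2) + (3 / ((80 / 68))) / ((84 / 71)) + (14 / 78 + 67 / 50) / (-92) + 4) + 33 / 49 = 12263862216308519 / 203597486710800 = 60.24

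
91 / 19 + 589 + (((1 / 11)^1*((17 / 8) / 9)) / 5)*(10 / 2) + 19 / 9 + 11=3044321 / 5016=606.92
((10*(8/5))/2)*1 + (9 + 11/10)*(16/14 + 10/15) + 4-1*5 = 2654/105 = 25.28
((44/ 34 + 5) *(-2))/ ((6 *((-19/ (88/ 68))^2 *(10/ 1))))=-25894/ 26603895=-0.00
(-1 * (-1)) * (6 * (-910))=-5460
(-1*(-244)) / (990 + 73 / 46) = 11224 / 45613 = 0.25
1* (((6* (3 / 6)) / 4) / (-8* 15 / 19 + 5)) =-57 / 100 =-0.57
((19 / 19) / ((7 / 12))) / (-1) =-12 / 7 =-1.71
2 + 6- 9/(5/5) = -1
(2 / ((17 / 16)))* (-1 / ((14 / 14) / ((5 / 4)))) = -40 / 17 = -2.35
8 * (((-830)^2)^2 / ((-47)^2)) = 3796665680000 / 2209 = 1718725975.55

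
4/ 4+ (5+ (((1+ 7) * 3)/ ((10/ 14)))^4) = 796597926/ 625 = 1274556.68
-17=-17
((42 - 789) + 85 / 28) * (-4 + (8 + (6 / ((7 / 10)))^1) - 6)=-479113 / 98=-4888.91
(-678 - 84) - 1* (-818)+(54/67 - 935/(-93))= 416603/6231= 66.86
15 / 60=1 / 4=0.25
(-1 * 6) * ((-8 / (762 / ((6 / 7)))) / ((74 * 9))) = 8 / 98679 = 0.00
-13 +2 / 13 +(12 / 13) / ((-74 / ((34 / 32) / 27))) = -444905 / 34632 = -12.85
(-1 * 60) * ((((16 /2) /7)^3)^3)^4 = -19471113219505603606989361234575360 /2651730845859653471779023381601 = -7342.79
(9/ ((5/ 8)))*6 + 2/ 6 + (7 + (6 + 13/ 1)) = 1691/ 15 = 112.73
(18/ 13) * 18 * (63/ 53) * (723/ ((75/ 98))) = 27987.84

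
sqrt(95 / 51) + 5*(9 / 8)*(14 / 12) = sqrt(4845) / 51 + 105 / 16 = 7.93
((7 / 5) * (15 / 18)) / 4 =7 / 24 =0.29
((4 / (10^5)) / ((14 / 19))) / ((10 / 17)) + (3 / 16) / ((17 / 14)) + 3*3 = 544692991 / 59500000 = 9.15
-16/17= -0.94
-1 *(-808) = 808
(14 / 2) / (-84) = -1 / 12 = -0.08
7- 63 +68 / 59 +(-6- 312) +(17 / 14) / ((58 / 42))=-1272875 / 3422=-371.97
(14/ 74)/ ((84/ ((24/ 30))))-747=-414584/ 555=-747.00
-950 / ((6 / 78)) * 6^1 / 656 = -112.96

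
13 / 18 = 0.72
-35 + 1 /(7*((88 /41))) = -21519 /616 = -34.93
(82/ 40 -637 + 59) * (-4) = 11519/ 5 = 2303.80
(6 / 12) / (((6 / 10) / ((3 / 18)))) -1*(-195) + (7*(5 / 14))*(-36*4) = -5935 / 36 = -164.86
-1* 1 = -1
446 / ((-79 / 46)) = -20516 / 79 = -259.70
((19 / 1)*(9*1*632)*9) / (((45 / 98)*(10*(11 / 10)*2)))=5295528 / 55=96282.33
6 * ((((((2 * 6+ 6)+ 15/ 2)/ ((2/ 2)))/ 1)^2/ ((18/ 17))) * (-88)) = -324258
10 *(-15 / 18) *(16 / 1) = -400 / 3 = -133.33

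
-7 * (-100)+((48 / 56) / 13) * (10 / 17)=1082960 / 1547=700.04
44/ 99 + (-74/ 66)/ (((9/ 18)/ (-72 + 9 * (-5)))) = 26018/ 99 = 262.81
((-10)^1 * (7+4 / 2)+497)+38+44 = 489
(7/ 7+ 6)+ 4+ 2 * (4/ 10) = 59/ 5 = 11.80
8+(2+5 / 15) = 31 / 3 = 10.33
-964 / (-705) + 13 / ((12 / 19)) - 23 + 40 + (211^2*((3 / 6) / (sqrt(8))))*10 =109841 / 2820 + 222605*sqrt(2) / 4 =78741.70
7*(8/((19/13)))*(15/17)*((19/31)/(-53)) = -10920/27931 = -0.39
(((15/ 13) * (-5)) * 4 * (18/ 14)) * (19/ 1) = -51300/ 91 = -563.74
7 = 7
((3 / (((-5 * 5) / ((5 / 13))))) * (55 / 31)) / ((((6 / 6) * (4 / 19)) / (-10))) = 3135 / 806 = 3.89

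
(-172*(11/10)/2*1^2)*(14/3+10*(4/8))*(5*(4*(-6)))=109736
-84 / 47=-1.79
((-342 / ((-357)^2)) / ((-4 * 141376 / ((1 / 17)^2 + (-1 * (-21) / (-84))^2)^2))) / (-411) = -1767475 / 35186581933884014592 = -0.00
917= 917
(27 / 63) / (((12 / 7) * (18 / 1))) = 1 / 72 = 0.01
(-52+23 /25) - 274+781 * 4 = 69973 /25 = 2798.92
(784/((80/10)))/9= 10.89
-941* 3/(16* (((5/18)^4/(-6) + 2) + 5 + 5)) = -111130218/7557647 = -14.70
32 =32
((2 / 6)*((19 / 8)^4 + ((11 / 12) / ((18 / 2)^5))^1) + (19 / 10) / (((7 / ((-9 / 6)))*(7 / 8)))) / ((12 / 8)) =5407913249191 / 799967508480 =6.76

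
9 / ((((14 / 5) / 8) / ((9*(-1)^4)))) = 1620 / 7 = 231.43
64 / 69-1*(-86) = 5998 / 69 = 86.93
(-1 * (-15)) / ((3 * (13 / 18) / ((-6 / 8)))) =-135 / 26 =-5.19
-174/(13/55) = -9570/13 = -736.15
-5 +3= -2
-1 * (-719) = 719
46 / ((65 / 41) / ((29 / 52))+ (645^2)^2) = 54694 / 205788315946505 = 0.00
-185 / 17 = -10.88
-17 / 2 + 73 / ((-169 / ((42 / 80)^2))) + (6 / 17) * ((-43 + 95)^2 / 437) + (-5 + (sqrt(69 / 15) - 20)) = -63147045797 / 2008801600 + sqrt(115) / 5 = -29.29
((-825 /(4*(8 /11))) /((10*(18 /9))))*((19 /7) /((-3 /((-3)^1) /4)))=-34485 /224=-153.95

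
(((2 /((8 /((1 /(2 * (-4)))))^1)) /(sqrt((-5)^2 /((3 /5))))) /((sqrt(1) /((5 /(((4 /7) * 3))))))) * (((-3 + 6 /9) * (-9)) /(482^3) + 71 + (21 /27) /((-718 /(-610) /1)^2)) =-65065285982963147 * sqrt(15) /249386965033098240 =-1.01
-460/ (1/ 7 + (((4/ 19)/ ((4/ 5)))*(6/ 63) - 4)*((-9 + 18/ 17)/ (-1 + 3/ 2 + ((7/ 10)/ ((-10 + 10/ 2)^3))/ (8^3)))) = -332811919580/ 45780157739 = -7.27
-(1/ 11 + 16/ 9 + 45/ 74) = -18145/ 7326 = -2.48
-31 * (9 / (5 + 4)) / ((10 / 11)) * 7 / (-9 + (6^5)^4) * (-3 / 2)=0.00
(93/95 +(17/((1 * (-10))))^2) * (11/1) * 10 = 425.58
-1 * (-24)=24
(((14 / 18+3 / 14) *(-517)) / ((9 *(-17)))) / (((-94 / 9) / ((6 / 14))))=-1375 / 9996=-0.14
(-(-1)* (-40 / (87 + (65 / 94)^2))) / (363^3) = -353440 / 36972192848679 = -0.00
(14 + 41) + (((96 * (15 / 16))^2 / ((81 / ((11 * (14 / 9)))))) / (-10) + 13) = -928 / 9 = -103.11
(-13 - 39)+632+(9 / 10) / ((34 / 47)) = 197623 / 340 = 581.24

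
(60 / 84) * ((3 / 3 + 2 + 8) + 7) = 12.86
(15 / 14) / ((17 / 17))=15 / 14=1.07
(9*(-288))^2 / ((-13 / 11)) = -73903104 / 13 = -5684854.15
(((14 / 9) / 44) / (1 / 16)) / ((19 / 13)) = 728 / 1881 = 0.39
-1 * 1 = -1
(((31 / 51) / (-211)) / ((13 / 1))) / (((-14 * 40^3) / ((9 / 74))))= 93 / 3091821824000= 0.00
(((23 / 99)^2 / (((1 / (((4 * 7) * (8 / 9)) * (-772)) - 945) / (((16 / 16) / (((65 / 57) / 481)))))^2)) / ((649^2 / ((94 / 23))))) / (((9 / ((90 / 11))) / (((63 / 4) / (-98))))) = -1141140044244967424 / 74856885798856860134671455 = -0.00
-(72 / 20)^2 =-324 / 25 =-12.96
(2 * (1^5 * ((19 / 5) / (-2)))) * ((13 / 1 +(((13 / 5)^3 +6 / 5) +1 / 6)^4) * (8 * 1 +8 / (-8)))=-5418823554837008533 / 1582031250000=-3425231.68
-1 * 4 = -4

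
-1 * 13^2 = -169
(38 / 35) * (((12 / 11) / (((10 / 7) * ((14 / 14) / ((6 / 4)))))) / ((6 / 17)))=969 / 275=3.52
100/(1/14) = 1400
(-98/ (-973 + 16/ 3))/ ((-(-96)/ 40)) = 245/ 5806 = 0.04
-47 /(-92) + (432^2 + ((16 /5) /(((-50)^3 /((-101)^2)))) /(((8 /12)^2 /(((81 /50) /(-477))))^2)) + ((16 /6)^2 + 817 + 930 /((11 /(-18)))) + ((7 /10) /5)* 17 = 1858156798271962586203 /9993895312500000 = 185929.18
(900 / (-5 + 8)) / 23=300 / 23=13.04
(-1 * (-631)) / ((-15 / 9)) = -1893 / 5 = -378.60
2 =2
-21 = -21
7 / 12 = 0.58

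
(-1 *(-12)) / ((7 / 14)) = 24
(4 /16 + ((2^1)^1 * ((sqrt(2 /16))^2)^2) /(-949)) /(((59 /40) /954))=18104535 /111982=161.67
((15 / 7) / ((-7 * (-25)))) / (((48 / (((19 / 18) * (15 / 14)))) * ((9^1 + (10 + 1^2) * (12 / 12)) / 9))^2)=1083 / 786759680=0.00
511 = 511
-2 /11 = -0.18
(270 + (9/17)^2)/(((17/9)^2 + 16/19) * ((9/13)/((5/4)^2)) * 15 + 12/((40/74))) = 289401255/55153627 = 5.25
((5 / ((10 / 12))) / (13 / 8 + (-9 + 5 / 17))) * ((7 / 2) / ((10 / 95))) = -9044 / 321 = -28.17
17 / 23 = 0.74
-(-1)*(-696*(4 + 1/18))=-8468/3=-2822.67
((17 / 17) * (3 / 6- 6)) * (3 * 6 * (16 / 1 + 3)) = -1881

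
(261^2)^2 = 4640470641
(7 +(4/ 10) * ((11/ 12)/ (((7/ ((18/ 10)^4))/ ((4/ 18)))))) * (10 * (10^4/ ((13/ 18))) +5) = 56089305374/ 56875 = 986185.59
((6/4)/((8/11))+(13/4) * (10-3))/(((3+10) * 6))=397/1248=0.32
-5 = -5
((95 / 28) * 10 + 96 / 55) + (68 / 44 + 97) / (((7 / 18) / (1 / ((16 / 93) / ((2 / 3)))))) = 111937 / 110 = 1017.61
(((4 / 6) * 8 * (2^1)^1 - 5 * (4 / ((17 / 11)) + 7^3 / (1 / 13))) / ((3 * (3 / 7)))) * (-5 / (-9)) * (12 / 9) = -159202540 / 12393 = -12846.17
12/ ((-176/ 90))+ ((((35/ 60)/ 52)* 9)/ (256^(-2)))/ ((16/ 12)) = 1417509/ 286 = 4956.33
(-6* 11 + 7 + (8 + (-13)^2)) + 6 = 124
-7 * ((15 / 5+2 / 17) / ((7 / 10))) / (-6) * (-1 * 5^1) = -1325 / 51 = -25.98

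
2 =2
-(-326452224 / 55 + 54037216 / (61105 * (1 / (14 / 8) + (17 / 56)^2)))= 754585143108608 / 127159505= 5934162.32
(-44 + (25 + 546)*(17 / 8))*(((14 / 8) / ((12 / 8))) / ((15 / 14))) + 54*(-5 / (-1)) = 111119 / 72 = 1543.32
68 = 68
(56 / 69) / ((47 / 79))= 4424 / 3243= 1.36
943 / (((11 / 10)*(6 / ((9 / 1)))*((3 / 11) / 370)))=1744550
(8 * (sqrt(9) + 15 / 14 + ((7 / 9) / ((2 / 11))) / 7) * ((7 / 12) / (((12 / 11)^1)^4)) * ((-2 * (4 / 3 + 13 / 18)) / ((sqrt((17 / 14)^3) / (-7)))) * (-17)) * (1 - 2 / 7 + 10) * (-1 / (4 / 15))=139830700625 * sqrt(238) / 9517824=226648.76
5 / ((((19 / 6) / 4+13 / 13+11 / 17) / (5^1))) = 2040 / 199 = 10.25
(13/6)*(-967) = -12571/6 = -2095.17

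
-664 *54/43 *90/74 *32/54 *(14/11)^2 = -187407360/192511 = -973.49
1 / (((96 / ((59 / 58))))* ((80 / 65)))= 767 / 89088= 0.01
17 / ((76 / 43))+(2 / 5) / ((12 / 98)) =14689 / 1140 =12.89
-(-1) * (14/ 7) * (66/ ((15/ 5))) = 44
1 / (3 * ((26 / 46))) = 23 / 39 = 0.59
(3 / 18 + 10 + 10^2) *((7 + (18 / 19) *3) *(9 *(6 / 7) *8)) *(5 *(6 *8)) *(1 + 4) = 10679644800 / 133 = 80298081.20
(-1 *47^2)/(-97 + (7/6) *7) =13254/533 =24.87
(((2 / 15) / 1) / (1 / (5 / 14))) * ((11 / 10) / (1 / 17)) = 187 / 210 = 0.89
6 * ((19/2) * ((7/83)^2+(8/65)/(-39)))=1312957/5821205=0.23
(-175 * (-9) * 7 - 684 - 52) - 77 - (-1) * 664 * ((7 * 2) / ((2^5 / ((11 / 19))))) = 394447 / 38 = 10380.18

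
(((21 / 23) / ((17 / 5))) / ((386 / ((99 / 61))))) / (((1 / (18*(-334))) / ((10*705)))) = -220293958500 / 4603243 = -47856.25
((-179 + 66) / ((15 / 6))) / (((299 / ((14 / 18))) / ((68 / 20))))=-26894 / 67275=-0.40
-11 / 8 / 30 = -0.05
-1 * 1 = -1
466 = 466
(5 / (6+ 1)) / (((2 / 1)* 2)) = 5 / 28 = 0.18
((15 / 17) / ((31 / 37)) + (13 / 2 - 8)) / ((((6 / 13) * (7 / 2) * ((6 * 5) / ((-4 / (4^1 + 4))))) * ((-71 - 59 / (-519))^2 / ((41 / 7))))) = 577958919 / 107543188844000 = 0.00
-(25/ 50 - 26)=51/ 2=25.50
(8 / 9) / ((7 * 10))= 4 / 315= 0.01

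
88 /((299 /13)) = 88 /23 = 3.83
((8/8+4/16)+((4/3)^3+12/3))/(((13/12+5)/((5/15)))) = 823/1971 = 0.42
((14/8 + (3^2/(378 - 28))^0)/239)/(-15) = -11/14340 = -0.00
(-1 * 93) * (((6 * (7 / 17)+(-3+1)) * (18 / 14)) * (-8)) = 53568 / 119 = 450.15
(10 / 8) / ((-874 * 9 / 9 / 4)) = -0.01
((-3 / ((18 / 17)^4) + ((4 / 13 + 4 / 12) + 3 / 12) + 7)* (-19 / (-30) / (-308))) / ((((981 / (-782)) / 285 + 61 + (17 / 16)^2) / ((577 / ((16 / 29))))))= -844818381932587 / 4434037161850296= -0.19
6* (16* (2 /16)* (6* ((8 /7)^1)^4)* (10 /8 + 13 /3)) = 1646592 /2401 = 685.79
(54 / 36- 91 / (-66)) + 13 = 524 / 33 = 15.88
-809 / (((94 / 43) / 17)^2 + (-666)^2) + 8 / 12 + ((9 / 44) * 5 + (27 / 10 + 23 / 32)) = 798794737643159 / 156432564124320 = 5.11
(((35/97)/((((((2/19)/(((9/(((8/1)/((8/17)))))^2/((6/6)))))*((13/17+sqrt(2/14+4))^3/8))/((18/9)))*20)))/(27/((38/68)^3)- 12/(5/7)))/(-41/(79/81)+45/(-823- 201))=19723500653990689920/674165622429630790150721- 1669733246469187200*sqrt(203)/674165622429630790150721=-0.00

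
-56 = -56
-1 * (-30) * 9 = 270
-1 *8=-8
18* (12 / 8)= 27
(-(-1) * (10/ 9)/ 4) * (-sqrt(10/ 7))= -5 * sqrt(70)/ 126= -0.33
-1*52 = -52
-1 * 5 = -5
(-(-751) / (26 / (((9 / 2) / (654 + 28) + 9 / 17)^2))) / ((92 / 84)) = 2436304726611 / 321534639712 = 7.58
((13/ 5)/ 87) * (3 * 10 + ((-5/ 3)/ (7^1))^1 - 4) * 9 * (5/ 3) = 7033/ 609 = 11.55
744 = 744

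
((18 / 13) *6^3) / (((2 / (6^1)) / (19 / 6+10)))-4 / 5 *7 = 767516 / 65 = 11807.94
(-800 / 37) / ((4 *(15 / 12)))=-160 / 37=-4.32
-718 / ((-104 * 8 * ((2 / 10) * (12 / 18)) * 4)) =1.62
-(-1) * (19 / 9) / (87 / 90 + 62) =190 / 5667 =0.03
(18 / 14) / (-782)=-9 / 5474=-0.00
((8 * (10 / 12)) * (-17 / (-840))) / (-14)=-17 / 1764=-0.01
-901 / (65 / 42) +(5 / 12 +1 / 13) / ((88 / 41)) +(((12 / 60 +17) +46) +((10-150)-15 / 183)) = -250779569 / 380640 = -658.84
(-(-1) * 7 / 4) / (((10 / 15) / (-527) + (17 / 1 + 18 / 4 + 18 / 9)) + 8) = 11067 / 199198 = 0.06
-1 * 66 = -66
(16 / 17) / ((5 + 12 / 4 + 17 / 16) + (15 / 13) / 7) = 0.10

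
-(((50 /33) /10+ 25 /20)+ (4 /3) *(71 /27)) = -17491 /3564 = -4.91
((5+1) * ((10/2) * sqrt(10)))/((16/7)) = 105 * sqrt(10)/8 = 41.50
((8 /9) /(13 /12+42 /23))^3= 398688256 /13980103929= 0.03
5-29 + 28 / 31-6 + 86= 1764 / 31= 56.90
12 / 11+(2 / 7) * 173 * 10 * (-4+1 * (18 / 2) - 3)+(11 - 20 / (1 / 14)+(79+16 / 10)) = 308486 / 385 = 801.26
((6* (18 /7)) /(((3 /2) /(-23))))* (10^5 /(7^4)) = -165600000 /16807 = -9853.04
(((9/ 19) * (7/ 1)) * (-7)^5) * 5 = -5294205/ 19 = -278642.37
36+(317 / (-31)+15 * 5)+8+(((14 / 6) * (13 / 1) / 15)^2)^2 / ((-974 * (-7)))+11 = 14830058177863 / 123814271250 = 119.78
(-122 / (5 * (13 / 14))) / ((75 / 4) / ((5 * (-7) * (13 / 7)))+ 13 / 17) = -116144 / 2105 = -55.18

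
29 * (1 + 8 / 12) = 145 / 3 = 48.33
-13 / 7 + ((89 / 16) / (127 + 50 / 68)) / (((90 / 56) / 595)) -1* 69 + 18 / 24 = -59083175 / 1094436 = -53.99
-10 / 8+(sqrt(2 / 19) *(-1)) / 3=-5 / 4 -sqrt(38) / 57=-1.36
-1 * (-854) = 854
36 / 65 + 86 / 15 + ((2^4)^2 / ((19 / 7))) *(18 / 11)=6546154 / 40755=160.62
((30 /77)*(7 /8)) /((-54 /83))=-415 /792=-0.52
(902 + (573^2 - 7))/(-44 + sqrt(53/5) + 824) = 1283973600/3041947 - 329224 *sqrt(265)/3041947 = 420.33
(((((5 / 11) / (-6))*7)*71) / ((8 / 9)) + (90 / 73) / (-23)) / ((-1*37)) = 12532785 / 10933648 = 1.15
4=4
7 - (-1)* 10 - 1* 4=13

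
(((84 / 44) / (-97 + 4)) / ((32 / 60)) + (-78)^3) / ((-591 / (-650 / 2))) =-140245945775 / 537416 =-260963.47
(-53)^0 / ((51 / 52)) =52 / 51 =1.02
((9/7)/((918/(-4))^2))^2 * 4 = 64/26851082769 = 0.00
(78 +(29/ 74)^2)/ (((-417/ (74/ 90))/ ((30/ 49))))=-427969/ 4536126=-0.09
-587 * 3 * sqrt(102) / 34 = -1761 * sqrt(102) / 34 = -523.09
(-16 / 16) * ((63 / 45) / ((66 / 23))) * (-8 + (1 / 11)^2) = 155687 / 39930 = 3.90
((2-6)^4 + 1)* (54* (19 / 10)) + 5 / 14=1845799 / 70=26368.56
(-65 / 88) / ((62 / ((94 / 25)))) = -0.04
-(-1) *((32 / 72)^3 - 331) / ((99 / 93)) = -7478285 / 24057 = -310.86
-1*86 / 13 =-86 / 13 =-6.62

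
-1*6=-6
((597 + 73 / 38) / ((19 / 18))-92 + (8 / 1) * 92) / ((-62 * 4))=-437315 / 89528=-4.88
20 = 20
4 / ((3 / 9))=12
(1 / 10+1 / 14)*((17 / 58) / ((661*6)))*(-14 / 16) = -17 / 1533520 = -0.00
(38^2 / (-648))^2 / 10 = 130321 / 262440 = 0.50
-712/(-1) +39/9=2149/3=716.33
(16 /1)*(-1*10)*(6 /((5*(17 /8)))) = -1536 /17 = -90.35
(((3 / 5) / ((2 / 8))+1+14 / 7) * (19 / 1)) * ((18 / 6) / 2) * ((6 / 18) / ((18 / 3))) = 8.55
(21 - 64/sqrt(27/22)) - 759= -738 - 64 * sqrt(66)/9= -795.77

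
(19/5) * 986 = 18734/5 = 3746.80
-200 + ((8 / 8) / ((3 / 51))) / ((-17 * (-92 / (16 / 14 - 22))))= -64473 / 322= -200.23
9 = 9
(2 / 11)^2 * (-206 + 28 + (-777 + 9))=-344 / 11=-31.27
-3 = -3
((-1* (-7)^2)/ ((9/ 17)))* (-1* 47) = 39151/ 9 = 4350.11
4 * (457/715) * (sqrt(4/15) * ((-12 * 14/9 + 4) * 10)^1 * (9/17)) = -102.51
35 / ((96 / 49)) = 1715 / 96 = 17.86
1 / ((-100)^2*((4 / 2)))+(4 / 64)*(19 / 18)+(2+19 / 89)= 9129419 / 4005000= 2.28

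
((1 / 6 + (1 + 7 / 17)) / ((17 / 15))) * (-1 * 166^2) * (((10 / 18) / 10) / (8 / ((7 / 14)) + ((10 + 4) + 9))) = -5545645 / 101439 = -54.67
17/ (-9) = -1.89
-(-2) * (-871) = -1742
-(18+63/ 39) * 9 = -2295/ 13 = -176.54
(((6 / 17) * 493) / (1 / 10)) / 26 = 66.92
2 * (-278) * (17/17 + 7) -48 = -4496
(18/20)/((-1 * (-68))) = 0.01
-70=-70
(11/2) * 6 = 33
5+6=11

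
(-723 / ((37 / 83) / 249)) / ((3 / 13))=-64749711 / 37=-1749992.19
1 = 1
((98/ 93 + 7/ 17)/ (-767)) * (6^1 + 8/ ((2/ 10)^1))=-106582/ 1212627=-0.09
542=542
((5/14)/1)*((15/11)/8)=75/1232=0.06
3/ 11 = 0.27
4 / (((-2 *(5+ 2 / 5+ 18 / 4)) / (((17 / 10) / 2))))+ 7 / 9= 20 / 33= 0.61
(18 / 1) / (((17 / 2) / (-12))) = -432 / 17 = -25.41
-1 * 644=-644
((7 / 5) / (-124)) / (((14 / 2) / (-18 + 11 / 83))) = 1483 / 51460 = 0.03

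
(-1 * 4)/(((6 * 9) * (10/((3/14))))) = -1/630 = -0.00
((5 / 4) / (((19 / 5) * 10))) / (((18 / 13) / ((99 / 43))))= 0.05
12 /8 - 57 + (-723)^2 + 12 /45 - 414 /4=7838554 /15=522570.27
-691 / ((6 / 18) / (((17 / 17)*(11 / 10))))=-2280.30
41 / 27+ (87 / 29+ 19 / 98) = 12469 / 2646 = 4.71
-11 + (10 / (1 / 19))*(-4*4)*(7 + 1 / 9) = -194659 / 9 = -21628.78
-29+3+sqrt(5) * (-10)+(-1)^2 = -25 -10 * sqrt(5) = -47.36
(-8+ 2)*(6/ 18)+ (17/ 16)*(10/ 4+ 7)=259/ 32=8.09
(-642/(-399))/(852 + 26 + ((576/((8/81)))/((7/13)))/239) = 25573/14674745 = 0.00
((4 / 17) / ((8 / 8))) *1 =4 / 17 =0.24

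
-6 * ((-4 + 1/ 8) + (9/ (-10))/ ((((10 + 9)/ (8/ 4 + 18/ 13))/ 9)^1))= 157623/ 4940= 31.91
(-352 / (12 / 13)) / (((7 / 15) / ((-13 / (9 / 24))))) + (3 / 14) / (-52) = 61867511 / 2184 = 28327.61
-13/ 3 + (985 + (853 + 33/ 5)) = 27604/ 15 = 1840.27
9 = 9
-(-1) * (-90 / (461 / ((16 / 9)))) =-0.35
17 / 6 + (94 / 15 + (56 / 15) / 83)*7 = 117067 / 2490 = 47.01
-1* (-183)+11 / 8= 1475 / 8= 184.38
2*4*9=72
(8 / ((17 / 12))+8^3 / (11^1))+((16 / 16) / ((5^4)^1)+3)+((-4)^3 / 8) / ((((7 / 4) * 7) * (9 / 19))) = 53.82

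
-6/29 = -0.21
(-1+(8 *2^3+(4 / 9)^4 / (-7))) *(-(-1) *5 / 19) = 14465725 / 872613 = 16.58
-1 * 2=-2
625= 625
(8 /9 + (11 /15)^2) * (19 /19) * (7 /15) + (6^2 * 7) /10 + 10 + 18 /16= 332917 /9000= 36.99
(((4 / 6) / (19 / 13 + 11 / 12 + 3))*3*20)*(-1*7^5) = -104875680 / 839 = -125000.81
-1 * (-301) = 301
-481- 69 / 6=-985 / 2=-492.50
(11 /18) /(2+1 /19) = 209 /702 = 0.30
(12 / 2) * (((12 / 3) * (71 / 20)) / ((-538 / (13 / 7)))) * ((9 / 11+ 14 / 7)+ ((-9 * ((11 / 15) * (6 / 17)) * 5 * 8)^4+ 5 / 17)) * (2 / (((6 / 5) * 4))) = -4565486652732759 / 494277278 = -9236691.34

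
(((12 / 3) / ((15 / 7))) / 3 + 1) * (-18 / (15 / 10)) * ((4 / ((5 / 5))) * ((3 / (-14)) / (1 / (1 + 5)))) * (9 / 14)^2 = 70956 / 1715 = 41.37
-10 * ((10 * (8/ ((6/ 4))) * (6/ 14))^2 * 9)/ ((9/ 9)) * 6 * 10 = -138240000/ 49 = -2821224.49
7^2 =49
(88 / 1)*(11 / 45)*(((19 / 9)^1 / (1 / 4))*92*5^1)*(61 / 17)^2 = 1075854.61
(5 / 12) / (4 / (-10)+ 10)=25 / 576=0.04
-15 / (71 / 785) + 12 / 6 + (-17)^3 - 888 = -423504 / 71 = -5964.85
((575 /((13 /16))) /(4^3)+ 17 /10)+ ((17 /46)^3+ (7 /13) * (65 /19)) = 1761108637 /120209960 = 14.65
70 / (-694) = -35 / 347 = -0.10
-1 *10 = -10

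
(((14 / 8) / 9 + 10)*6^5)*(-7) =-554904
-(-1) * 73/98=73/98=0.74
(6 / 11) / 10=3 / 55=0.05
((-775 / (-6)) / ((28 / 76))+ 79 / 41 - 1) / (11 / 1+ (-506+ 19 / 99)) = -19975593 / 28117964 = -0.71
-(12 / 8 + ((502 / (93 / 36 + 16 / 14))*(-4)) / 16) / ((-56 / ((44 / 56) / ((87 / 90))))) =-3323925 / 7116368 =-0.47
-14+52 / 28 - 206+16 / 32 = -3047 / 14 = -217.64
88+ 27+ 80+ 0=195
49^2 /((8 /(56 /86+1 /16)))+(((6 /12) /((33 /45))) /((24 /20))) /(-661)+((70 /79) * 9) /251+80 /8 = 177928579236849 /793548331136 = 224.22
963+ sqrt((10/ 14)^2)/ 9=60674/ 63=963.08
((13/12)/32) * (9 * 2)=39/64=0.61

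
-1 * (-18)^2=-324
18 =18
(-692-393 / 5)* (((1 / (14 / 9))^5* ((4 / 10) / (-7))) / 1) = 227515797 / 47059600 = 4.83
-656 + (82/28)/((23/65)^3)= -100482103/170338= -589.90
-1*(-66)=66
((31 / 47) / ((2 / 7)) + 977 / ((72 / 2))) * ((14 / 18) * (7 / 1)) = 2441425 / 15228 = 160.32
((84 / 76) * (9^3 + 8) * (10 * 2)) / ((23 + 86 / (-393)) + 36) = 121649220 / 438919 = 277.16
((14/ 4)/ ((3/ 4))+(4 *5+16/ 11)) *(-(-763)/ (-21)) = -93958/ 99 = -949.07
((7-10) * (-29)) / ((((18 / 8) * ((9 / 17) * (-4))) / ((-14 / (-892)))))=-3451 / 12042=-0.29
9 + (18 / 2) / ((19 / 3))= 198 / 19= 10.42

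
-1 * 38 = -38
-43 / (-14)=43 / 14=3.07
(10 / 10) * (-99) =-99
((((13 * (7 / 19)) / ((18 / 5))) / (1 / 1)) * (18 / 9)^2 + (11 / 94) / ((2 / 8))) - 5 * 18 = -676798 / 8037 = -84.21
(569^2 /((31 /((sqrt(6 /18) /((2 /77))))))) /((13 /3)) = 24929597 * sqrt(3) /806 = 53572.37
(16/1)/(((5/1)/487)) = 7792/5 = 1558.40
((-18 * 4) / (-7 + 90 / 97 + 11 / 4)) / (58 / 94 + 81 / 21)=287217 / 59294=4.84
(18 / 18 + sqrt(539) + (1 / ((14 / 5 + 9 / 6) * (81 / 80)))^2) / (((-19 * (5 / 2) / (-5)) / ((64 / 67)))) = 2.44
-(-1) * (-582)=-582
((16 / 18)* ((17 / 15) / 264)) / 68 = 1 / 17820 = 0.00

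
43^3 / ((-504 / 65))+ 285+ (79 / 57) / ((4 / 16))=-9963.34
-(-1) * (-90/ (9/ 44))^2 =193600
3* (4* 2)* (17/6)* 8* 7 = 3808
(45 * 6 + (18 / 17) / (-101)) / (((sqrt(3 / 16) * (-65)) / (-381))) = 235494576 * sqrt(3) / 111605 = 3654.75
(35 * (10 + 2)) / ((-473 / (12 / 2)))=-2520 / 473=-5.33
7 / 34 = 0.21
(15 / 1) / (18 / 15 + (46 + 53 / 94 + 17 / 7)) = 49350 / 165133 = 0.30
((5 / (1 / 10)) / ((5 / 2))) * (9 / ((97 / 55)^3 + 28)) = 5.38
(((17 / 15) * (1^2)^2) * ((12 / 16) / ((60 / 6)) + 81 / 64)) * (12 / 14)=7293 / 5600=1.30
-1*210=-210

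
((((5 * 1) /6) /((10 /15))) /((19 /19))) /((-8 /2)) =-5 /16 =-0.31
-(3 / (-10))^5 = 243 / 100000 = 0.00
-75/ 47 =-1.60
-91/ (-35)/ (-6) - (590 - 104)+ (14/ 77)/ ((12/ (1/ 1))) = -26753/ 55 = -486.42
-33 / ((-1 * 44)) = 3 / 4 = 0.75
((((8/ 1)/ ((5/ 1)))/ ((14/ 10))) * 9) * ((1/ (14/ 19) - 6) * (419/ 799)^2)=-410812740/ 31281649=-13.13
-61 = -61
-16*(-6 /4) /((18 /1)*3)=4 /9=0.44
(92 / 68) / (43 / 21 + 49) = 483 / 18224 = 0.03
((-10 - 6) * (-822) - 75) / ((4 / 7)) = 91539 / 4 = 22884.75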